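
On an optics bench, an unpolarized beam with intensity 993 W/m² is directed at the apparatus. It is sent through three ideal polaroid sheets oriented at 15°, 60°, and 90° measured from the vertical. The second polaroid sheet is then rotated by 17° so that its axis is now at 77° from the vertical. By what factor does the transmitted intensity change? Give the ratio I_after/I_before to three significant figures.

Before rotation:
Unpolarized light through the first polarizer → I₁ = ½ I₀, now polarized at 15°.
I₂ = I₁ cos²(60° − 15°) = 0.5 I₀ · cos²(45°) = 0.25 I₀.
I₃ = I₂ cos²(90° − 60°) = 0.25 I₀ · cos²(30°) = 0.1875 I₀.
After rotation:
Unpolarized light through the first polarizer → I₁ = ½ I₀, now polarized at 15°.
I₂ = I₁ cos²(77° − 15°) = 0.5 I₀ · cos²(62°) = 0.1102 I₀.
I₃ = I₂ cos²(90° − 77°) = 0.1102 I₀ · cos²(13°) = 0.1046 I₀.
Ratio = 0.1046 / 0.1875 = 0.558.

I_new/I_old ≈ 0.558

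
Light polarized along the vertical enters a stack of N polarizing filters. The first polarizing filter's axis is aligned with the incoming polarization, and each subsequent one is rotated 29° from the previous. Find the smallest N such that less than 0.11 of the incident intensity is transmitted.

First polarizer is aligned with the polarization: full transmission.
Each further stage multiplies by cos²(29°) = 0.765.
After N polarizers: T = 0.765^(N−1). Require T < 0.11 ⇒ N−1 > ln(0.11)/ln(0.765) = 8.24, so N−1 ≥ 9 and N = 10.
Check: N=10 gives T = 0.08969 < 0.11; N=9 gives T = 0.1172.

N = 10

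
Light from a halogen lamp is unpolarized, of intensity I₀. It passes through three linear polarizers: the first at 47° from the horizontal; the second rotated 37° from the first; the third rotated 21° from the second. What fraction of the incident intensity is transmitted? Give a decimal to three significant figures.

≈ 0.278 I₀

Unpolarized light through the first polarizer → I₁ = ½ I₀, now polarized at 47°.
I₂ = I₁ cos²(37°) = 0.5 · 0.6378 I₀ = 0.3189 I₀.
I₃ = I₂ cos²(21°) = 0.3189 · 0.8716 I₀ = 0.278 I₀.
Transmitted fraction = 0.278.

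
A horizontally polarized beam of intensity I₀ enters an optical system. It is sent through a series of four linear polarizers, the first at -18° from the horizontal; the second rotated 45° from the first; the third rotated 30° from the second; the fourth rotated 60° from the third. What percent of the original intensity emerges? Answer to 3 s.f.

I₁ = I₀ cos²(-18° − 0°) = I₀ cos²(18°) = 0.9045 I₀.
I₂ = I₁ cos²(45°) = 0.9045 · 0.5 I₀ = 0.4523 I₀.
I₃ = I₂ cos²(30°) = 0.4523 · 0.75 I₀ = 0.3392 I₀.
I₄ = I₃ cos²(60°) = 0.3392 · 0.25 I₀ = 0.0848 I₀.
That is 8.48% of the incident intensity.

≈ 8.48%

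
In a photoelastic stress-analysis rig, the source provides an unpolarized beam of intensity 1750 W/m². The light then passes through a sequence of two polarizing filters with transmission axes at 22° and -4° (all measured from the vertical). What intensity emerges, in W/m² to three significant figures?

Unpolarized light through the first polarizer → I₁ = 1750 W/m²/2 = 875 W/m², polarized at 22°.
I₂ = I₁ · cos²(26°) = 875 · 0.8078 = 706.9 W/m².

I ≈ 707 W/m²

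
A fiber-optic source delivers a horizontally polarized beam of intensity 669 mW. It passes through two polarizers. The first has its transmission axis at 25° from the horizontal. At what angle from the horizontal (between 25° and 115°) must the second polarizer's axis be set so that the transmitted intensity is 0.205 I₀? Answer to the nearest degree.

By Malus's law, I₁ = I₀ cos²(25° − 0°) = I₀ cos²(25°) = 0.8214 I₀.
Need I₂/I₀ = 0.205, so cos²(θ − 25°) = 0.205 / 0.8214 = 0.2496.
θ − 25° = arccos(√0.2496) = 60.0°, giving θ ≈ 25 + 60.0 = 85.0°.

θ ≈ 85°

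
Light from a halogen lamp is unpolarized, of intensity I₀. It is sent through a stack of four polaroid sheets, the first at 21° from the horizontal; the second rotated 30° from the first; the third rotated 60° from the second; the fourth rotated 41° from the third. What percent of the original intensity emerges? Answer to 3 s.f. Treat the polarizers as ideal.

≈ 5.34%

Unpolarized light through the first polarizer → I₁ = ½ I₀, now polarized at 21°.
I₂ = I₁ cos²(30°) = 0.5 · 0.75 I₀ = 0.375 I₀.
I₃ = I₂ cos²(60°) = 0.375 · 0.25 I₀ = 0.09375 I₀.
I₄ = I₃ cos²(41°) = 0.09375 · 0.5696 I₀ = 0.0534 I₀.
That is 5.34% of the incident intensity.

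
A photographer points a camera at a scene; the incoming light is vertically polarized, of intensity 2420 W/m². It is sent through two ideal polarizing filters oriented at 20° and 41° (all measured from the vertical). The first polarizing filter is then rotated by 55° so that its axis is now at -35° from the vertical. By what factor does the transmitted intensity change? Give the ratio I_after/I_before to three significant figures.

I_new/I_old ≈ 0.0510

Before rotation:
By Malus's law, I₁ = I₀ cos²(20° − 0°) = I₀ cos²(20°) = 0.883 I₀.
I₂ = I₁ cos²(41° − 20°) = 0.883 I₀ · cos²(21°) = 0.7696 I₀.
After rotation:
I₁ = I₀ cos²(-35° − 0°) = I₀ cos²(35°) = 0.671 I₀.
I₂ = I₁ cos²(41° + 35°) = 0.671 I₀ · cos²(76°) = 0.03927 I₀.
Ratio = 0.03927 / 0.7696 = 0.05103.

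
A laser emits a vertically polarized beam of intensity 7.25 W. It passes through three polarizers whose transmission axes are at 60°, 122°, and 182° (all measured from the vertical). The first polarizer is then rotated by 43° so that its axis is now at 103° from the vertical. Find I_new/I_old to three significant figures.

I_new/I_old ≈ 0.821

Before rotation:
I₁ = I₀ cos²(60° − 0°) = I₀ cos²(60°) = 0.25 I₀.
I₂ = I₁ cos²(122° − 60°) = 0.25 I₀ · cos²(62°) = 0.0551 I₀.
I₃ = I₂ cos²(182° − 122°) = 0.0551 I₀ · cos²(60°) = 0.01378 I₀.
After rotation:
I₁ = I₀ cos²(103° − 0°) = I₀ cos²(77°) = 0.0506 I₀.
I₂ = I₁ cos²(122° − 103°) = 0.0506 I₀ · cos²(19°) = 0.04524 I₀.
I₃ = I₂ cos²(182° − 122°) = 0.04524 I₀ · cos²(60°) = 0.01131 I₀.
Ratio = 0.01131 / 0.01378 = 0.821.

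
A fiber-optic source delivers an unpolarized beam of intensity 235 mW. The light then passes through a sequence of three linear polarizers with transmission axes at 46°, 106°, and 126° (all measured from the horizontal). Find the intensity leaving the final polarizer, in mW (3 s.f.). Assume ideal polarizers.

Unpolarized light through the first polarizer → I₁ = 235 mW/2 = 117.5 mW, polarized at 46°.
I₂ = I₁ · cos²(60°) = 117.5 · 0.25 = 29.38 mW.
I₃ = I₂ · cos²(20°) = 29.38 · 0.883 = 25.94 mW.

I ≈ 25.9 mW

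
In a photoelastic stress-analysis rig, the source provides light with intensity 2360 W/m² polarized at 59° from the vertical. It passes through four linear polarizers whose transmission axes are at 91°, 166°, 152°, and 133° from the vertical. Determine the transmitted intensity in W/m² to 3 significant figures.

I₁ = 2360 W/m² · cos²(32°) = 1697 W/m².
I₂ = I₁ · cos²(75°) = 1697 · 0.06699 = 113.7 W/m².
I₃ = I₂ · cos²(14°) = 113.7 · 0.9415 = 107 W/m².
I₄ = I₃ · cos²(19°) = 107 · 0.894 = 95.7 W/m².

I ≈ 95.7 W/m²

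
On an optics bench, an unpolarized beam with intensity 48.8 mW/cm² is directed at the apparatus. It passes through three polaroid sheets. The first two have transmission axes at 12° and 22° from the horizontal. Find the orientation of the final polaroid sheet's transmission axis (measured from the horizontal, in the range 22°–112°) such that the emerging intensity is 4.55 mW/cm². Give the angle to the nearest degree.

θ ≈ 86°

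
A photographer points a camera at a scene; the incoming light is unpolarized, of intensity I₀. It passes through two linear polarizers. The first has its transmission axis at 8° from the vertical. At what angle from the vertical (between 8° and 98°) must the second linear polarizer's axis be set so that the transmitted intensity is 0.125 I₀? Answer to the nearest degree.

θ ≈ 68°

Unpolarized light through the first polarizer → I₁ = ½ I₀, now polarized at 8°.
Need I₂/I₀ = 0.125, so cos²(θ − 8°) = 0.125 / 0.5 = 0.25.
θ − 8° = arccos(√0.25) = 60.0°, giving θ ≈ 8 + 60.0 = 68.0°.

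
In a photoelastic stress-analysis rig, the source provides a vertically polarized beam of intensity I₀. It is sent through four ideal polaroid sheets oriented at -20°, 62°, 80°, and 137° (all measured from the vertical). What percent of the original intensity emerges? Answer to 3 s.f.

I₁ = I₀ cos²(-20° − 0°) = I₀ cos²(20°) = 0.883 I₀.
I₂ = I₁ cos²(62° + 20°) = 0.883 I₀ · cos²(82°) = 0.0171 I₀.
I₃ = I₂ cos²(80° − 62°) = 0.0171 I₀ · cos²(18°) = 0.01547 I₀.
I₄ = I₃ cos²(137° − 80°) = 0.01547 I₀ · cos²(57°) = 0.004589 I₀.
That is 0.4589% of the incident intensity.

≈ 0.459%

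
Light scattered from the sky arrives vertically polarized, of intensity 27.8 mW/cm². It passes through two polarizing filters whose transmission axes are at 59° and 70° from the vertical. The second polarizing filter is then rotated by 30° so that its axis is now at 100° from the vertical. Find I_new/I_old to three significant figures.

I_new/I_old ≈ 0.591

Before rotation:
I₁ = I₀ cos²(59° − 0°) = I₀ cos²(59°) = 0.2653 I₀.
I₂ = I₁ cos²(70° − 59°) = 0.2653 I₀ · cos²(11°) = 0.2556 I₀.
After rotation:
I₁ = I₀ cos²(59° − 0°) = I₀ cos²(59°) = 0.2653 I₀.
I₂ = I₁ cos²(100° − 59°) = 0.2653 I₀ · cos²(41°) = 0.1511 I₀.
Ratio = 0.1511 / 0.2556 = 0.5911.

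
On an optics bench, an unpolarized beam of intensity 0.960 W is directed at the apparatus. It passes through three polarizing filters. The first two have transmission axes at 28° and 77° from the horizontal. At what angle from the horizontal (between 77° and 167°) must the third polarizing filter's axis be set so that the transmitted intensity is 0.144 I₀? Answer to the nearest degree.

θ ≈ 112°

Unpolarized light through the first polarizer → I₁ = ½ I₀, now polarized at 28°.
I₂ = I₁ cos²(77° − 28°) = 0.5 I₀ · cos²(49°) = 0.2152 I₀.
Need I₃/I₀ = 0.144, so cos²(θ − 77°) = 0.144 / 0.2152 = 0.6691.
θ − 77° = arccos(√0.6691) = 35.1°, giving θ ≈ 77 + 35.1 = 112.1°.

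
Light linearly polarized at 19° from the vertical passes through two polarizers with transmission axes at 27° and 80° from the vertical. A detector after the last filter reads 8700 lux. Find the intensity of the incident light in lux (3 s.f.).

I₀ ≈ 2.45e4 lux

I₁ = I₀ cos²(27° − 19°) = I₀ cos²(8°) = 0.9806 I₀.
I₂ = I₁ cos²(80° − 27°) = 0.9806 I₀ · cos²(53°) = 0.3552 I₀.
So 8700 lux = 0.3552 I₀, giving I₀ = 8700/0.3552 = 2.45e+04 lux.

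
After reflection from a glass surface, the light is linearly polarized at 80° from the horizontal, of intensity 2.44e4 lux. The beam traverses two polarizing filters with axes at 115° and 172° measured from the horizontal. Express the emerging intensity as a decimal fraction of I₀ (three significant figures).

I₁ = 2.44e4 lux · cos²(35°) = 1.637e+04 lux.
I₂ = I₁ · cos²(57°) = 1.637e+04 · 0.2966 = 4857 lux.
Transmitted fraction = 0.199.

I/I₀ ≈ 0.199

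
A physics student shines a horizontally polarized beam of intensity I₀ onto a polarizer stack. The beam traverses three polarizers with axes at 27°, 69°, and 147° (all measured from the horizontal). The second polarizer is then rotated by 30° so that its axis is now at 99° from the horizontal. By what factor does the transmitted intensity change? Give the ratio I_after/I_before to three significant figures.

I_new/I_old ≈ 1.79

Before rotation:
I₁ = I₀ cos²(27° − 0°) = I₀ cos²(27°) = 0.7939 I₀.
I₂ = I₁ cos²(69° − 27°) = 0.7939 I₀ · cos²(42°) = 0.4384 I₀.
I₃ = I₂ cos²(147° − 69°) = 0.4384 I₀ · cos²(78°) = 0.01895 I₀.
After rotation:
I₁ = I₀ cos²(27° − 0°) = I₀ cos²(27°) = 0.7939 I₀.
I₂ = I₁ cos²(99° − 27°) = 0.7939 I₀ · cos²(72°) = 0.07581 I₀.
I₃ = I₂ cos²(147° − 99°) = 0.07581 I₀ · cos²(48°) = 0.03394 I₀.
Ratio = 0.03394 / 0.01895 = 1.791.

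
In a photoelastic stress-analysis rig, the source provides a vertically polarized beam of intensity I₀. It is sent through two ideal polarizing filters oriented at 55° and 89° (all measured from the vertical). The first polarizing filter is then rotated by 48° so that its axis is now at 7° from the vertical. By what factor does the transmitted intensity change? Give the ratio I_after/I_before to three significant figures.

I_new/I_old ≈ 0.0844

Before rotation:
I₁ = I₀ cos²(55° − 0°) = I₀ cos²(55°) = 0.329 I₀.
I₂ = I₁ cos²(89° − 55°) = 0.329 I₀ · cos²(34°) = 0.2261 I₀.
After rotation:
I₁ = I₀ cos²(7° − 0°) = I₀ cos²(7°) = 0.9851 I₀.
I₂ = I₁ cos²(89° − 7°) = 0.9851 I₀ · cos²(82°) = 0.01908 I₀.
Ratio = 0.01908 / 0.2261 = 0.08439.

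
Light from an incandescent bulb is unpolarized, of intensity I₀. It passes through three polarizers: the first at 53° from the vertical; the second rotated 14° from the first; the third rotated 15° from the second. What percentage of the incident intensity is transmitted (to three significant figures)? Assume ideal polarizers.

≈ 43.9%

Unpolarized light through the first polarizer → I₁ = ½ I₀, now polarized at 53°.
I₂ = I₁ cos²(14°) = 0.5 · 0.9415 I₀ = 0.4707 I₀.
I₃ = I₂ cos²(15°) = 0.4707 · 0.933 I₀ = 0.4392 I₀.
That is 43.92% of the incident intensity.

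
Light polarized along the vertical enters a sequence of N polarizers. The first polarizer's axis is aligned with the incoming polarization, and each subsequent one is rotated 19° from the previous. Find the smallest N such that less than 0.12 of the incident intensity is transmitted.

First polarizer is aligned with the polarization: full transmission.
Each further stage multiplies by cos²(19°) = 0.894.
After N polarizers: T = 0.894^(N−1). Require T < 0.12 ⇒ N−1 > ln(0.12)/ln(0.894) = 18.92, so N−1 ≥ 19 and N = 20.
Check: N=20 gives T = 0.119 < 0.12; N=19 gives T = 0.1331.

N = 20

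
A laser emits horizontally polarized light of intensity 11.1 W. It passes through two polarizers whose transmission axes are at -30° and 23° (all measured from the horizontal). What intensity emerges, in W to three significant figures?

By Malus's law, I₁ = 11.1 W · cos²(30°) = 8.325 W.
I₂ = I₁ · cos²(53°) = 8.325 · 0.3622 = 3.015 W.

I ≈ 3.02 W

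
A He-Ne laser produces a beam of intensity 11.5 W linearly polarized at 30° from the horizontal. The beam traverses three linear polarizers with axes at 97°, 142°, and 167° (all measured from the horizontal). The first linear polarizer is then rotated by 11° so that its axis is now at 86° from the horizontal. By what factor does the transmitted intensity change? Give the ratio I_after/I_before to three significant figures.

Before rotation:
I₁ = I₀ cos²(97° − 30°) = I₀ cos²(67°) = 0.1527 I₀.
I₂ = I₁ cos²(142° − 97°) = 0.1527 I₀ · cos²(45°) = 0.07634 I₀.
I₃ = I₂ cos²(167° − 142°) = 0.07634 I₀ · cos²(25°) = 0.0627 I₀.
After rotation:
I₁ = I₀ cos²(86° − 30°) = I₀ cos²(56°) = 0.3127 I₀.
I₂ = I₁ cos²(142° − 86°) = 0.3127 I₀ · cos²(56°) = 0.09778 I₀.
I₃ = I₂ cos²(167° − 142°) = 0.09778 I₀ · cos²(25°) = 0.08032 I₀.
Ratio = 0.08032 / 0.0627 = 1.281.

I_new/I_old ≈ 1.28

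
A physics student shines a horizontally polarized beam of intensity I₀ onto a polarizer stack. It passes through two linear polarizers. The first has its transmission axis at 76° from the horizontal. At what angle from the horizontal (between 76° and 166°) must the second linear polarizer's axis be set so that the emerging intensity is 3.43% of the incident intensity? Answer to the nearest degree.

I₁ = I₀ cos²(76° − 0°) = I₀ cos²(76°) = 0.05853 I₀.
Need I₂/I₀ = 0.0343, so cos²(θ − 76°) = 0.0343 / 0.05853 = 0.5861.
θ − 76° = arccos(√0.5861) = 40.0°, giving θ ≈ 76 + 40.0 = 116.0°.

θ ≈ 116°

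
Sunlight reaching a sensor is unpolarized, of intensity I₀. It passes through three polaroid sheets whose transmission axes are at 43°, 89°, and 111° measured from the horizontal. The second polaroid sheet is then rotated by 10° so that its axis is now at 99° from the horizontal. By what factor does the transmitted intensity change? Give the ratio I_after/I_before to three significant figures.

Before rotation:
Unpolarized light through the first polarizer → I₁ = ½ I₀, now polarized at 43°.
I₂ = I₁ cos²(89° − 43°) = 0.5 I₀ · cos²(46°) = 0.2413 I₀.
I₃ = I₂ cos²(111° − 89°) = 0.2413 I₀ · cos²(22°) = 0.2074 I₀.
After rotation:
Unpolarized light through the first polarizer → I₁ = ½ I₀, now polarized at 43°.
I₂ = I₁ cos²(99° − 43°) = 0.5 I₀ · cos²(56°) = 0.1563 I₀.
I₃ = I₂ cos²(111° − 99°) = 0.1563 I₀ · cos²(12°) = 0.1496 I₀.
Ratio = 0.1496 / 0.2074 = 0.7212.

I_new/I_old ≈ 0.721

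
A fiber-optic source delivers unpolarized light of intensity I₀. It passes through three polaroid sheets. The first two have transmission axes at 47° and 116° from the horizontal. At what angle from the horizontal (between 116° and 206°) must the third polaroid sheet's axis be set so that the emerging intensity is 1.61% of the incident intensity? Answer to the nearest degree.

θ ≈ 176°

Unpolarized light through the first polarizer → I₁ = ½ I₀, now polarized at 47°.
I₂ = I₁ cos²(116° − 47°) = 0.5 I₀ · cos²(69°) = 0.06421 I₀.
Need I₃/I₀ = 0.0161, so cos²(θ − 116°) = 0.0161 / 0.06421 = 0.2507.
θ − 116° = arccos(√0.2507) = 60.0°, giving θ ≈ 116 + 60.0 = 176.0°.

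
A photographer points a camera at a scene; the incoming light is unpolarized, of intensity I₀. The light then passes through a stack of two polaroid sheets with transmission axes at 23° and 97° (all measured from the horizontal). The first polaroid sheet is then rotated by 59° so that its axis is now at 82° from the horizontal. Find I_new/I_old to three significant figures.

Before rotation:
Unpolarized light through the first polarizer → I₁ = ½ I₀, now polarized at 23°.
I₂ = I₁ cos²(97° − 23°) = 0.5 I₀ · cos²(74°) = 0.03799 I₀.
After rotation:
Unpolarized light through the first polarizer → I₁ = ½ I₀, now polarized at 82°.
I₂ = I₁ cos²(97° − 82°) = 0.5 I₀ · cos²(15°) = 0.4665 I₀.
Ratio = 0.4665 / 0.03799 = 12.28.

I_new/I_old ≈ 12.3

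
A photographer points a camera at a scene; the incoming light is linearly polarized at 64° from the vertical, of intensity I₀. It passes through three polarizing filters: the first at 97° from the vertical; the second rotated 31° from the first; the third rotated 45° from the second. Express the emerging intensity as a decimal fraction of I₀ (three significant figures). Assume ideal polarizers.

≈ 0.258 I₀

I₁ = I₀ cos²(97° − 64°) = I₀ cos²(33°) = 0.7034 I₀.
I₂ = I₁ cos²(31°) = 0.7034 · 0.7347 I₀ = 0.5168 I₀.
I₃ = I₂ cos²(45°) = 0.5168 · 0.5 I₀ = 0.2584 I₀.
Transmitted fraction = 0.2584.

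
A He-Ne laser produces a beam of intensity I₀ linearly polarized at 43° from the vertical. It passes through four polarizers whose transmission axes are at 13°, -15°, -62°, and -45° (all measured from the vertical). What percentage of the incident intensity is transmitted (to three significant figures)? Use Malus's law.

≈ 24.9%

By Malus's law, I₁ = I₀ cos²(13° − 43°) = I₀ cos²(30°) = 0.75 I₀.
I₂ = I₁ cos²(-15° − 13°) = 0.75 I₀ · cos²(28°) = 0.5847 I₀.
I₃ = I₂ cos²(-62° + 15°) = 0.5847 I₀ · cos²(47°) = 0.272 I₀.
I₄ = I₃ cos²(-45° + 62°) = 0.272 I₀ · cos²(17°) = 0.2487 I₀.
That is 24.87% of the incident intensity.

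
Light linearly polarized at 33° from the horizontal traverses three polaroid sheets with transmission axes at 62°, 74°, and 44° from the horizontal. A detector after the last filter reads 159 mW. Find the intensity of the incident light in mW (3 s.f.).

I₀ ≈ 290 mW

I₁ = I₀ cos²(62° − 33°) = I₀ cos²(29°) = 0.765 I₀.
I₂ = I₁ cos²(74° − 62°) = 0.765 I₀ · cos²(12°) = 0.7319 I₀.
I₃ = I₂ cos²(44° − 74°) = 0.7319 I₀ · cos²(30°) = 0.5489 I₀.
So 159 mW = 0.5489 I₀, giving I₀ = 159/0.5489 = 289.7 mW.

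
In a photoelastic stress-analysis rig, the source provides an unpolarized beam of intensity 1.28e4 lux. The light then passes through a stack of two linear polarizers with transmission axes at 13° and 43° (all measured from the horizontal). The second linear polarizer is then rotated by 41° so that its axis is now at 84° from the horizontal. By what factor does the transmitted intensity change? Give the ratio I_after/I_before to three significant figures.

I_new/I_old ≈ 0.141

Before rotation:
Unpolarized light through the first polarizer → I₁ = ½ I₀, now polarized at 13°.
I₂ = I₁ cos²(43° − 13°) = 0.5 I₀ · cos²(30°) = 0.375 I₀.
After rotation:
Unpolarized light through the first polarizer → I₁ = ½ I₀, now polarized at 13°.
I₂ = I₁ cos²(84° − 13°) = 0.5 I₀ · cos²(71°) = 0.053 I₀.
Ratio = 0.053 / 0.375 = 0.1413.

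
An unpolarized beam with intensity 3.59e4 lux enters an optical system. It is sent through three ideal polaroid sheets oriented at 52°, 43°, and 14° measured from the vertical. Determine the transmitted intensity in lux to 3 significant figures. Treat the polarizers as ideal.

I ≈ 1.34e4 lux

Unpolarized light through the first polarizer → I₁ = 3.59e4 lux/2 = 1.795e+04 lux, polarized at 52°.
I₂ = I₁ · cos²(9°) = 1.795e+04 · 0.9755 = 1.751e+04 lux.
I₃ = I₂ · cos²(29°) = 1.751e+04 · 0.765 = 1.34e+04 lux.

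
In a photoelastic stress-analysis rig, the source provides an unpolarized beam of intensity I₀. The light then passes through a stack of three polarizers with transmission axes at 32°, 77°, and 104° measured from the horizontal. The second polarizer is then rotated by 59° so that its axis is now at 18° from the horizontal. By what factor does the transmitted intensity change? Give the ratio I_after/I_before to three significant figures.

I_new/I_old ≈ 0.0115

Before rotation:
Unpolarized light through the first polarizer → I₁ = ½ I₀, now polarized at 32°.
I₂ = I₁ cos²(77° − 32°) = 0.5 I₀ · cos²(45°) = 0.25 I₀.
I₃ = I₂ cos²(104° − 77°) = 0.25 I₀ · cos²(27°) = 0.1985 I₀.
After rotation:
Unpolarized light through the first polarizer → I₁ = ½ I₀, now polarized at 32°.
I₂ = I₁ cos²(18° − 32°) = 0.5 I₀ · cos²(14°) = 0.4707 I₀.
I₃ = I₂ cos²(104° − 18°) = 0.4707 I₀ · cos²(86°) = 0.002291 I₀.
Ratio = 0.002291 / 0.1985 = 0.01154.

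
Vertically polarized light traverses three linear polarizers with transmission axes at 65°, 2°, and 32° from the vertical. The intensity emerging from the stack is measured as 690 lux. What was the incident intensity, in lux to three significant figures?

By Malus's law, I₁ = I₀ cos²(65° − 0°) = I₀ cos²(65°) = 0.1786 I₀.
I₂ = I₁ cos²(2° − 65°) = 0.1786 I₀ · cos²(63°) = 0.03681 I₀.
I₃ = I₂ cos²(32° − 2°) = 0.03681 I₀ · cos²(30°) = 0.02761 I₀.
So 690 lux = 0.02761 I₀, giving I₀ = 690/0.02761 = 2.499e+04 lux.

I₀ ≈ 2.50e4 lux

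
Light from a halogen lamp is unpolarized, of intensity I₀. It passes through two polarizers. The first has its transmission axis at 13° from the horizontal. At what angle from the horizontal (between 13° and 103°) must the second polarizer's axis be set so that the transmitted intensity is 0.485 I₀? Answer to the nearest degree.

Unpolarized light through the first polarizer → I₁ = ½ I₀, now polarized at 13°.
Need I₂/I₀ = 0.485, so cos²(θ − 13°) = 0.485 / 0.5 = 0.97.
θ − 13° = arccos(√0.97) = 10.0°, giving θ ≈ 13 + 10.0 = 23.0°.

θ ≈ 23°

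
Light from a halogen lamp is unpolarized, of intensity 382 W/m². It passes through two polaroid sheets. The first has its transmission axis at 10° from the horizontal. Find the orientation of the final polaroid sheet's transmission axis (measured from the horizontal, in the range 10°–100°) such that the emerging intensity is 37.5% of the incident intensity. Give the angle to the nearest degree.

θ ≈ 40°

Unpolarized light through the first polarizer → I₁ = ½ I₀, now polarized at 10°.
Need I₂/I₀ = 0.375, so cos²(θ − 10°) = 0.375 / 0.5 = 0.75.
θ − 10° = arccos(√0.75) = 30.0°, giving θ ≈ 10 + 30.0 = 40.0°.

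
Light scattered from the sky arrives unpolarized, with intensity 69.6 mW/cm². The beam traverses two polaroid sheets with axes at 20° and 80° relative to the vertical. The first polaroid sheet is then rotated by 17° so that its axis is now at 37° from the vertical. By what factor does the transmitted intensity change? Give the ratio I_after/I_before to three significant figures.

I_new/I_old ≈ 2.14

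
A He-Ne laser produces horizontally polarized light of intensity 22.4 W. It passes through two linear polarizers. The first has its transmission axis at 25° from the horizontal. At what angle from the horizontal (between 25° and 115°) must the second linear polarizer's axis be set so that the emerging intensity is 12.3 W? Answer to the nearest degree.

θ ≈ 60°

I₁ = I₀ cos²(25° − 0°) = I₀ cos²(25°) = 0.8214 I₀.
Target fraction: 12.3 / 22.4 W = 0.5491 of I₀.
Need I₂/I₀ = 0.5491, so cos²(θ − 25°) = 0.5491 / 0.8214 = 0.6685.
θ − 25° = arccos(√0.6685) = 35.2°, giving θ ≈ 25 + 35.2 = 60.2°.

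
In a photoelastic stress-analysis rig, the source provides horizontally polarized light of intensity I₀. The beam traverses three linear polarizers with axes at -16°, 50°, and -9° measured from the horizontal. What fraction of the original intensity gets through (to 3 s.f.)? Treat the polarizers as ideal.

≈ 0.0405 I₀

I₁ = I₀ cos²(-16° − 0°) = I₀ cos²(16°) = 0.924 I₀.
I₂ = I₁ cos²(50° + 16°) = 0.924 I₀ · cos²(66°) = 0.1529 I₀.
I₃ = I₂ cos²(-9° − 50°) = 0.1529 I₀ · cos²(59°) = 0.04055 I₀.
Transmitted fraction = 0.04055.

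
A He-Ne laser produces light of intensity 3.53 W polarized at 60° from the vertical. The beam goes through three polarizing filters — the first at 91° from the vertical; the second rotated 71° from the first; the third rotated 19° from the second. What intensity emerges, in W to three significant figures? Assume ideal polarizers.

I₁ = 3.53 W · cos²(31°) = 2.594 W.
I₂ = I₁ · cos²(71°) = 2.594 · 0.106 = 0.2749 W.
I₃ = I₂ · cos²(19°) = 0.2749 · 0.894 = 0.2458 W.

I ≈ 0.246 W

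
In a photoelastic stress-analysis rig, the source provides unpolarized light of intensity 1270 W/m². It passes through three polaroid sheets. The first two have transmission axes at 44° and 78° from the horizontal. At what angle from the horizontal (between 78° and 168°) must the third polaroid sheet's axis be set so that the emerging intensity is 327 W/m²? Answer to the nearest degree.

Unpolarized light through the first polarizer → I₁ = ½ I₀, now polarized at 44°.
I₂ = I₁ cos²(78° − 44°) = 0.5 I₀ · cos²(34°) = 0.3437 I₀.
Target fraction: 327 / 1270 W/m² = 0.2575 of I₀.
Need I₃/I₀ = 0.2575, so cos²(θ − 78°) = 0.2575 / 0.3437 = 0.7492.
θ − 78° = arccos(√0.7492) = 30.0°, giving θ ≈ 78 + 30.0 = 108.0°.

θ ≈ 108°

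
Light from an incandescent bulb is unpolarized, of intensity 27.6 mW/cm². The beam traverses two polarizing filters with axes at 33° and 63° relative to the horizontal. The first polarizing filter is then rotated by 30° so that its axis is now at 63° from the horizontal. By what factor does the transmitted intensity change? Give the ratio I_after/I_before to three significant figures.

Before rotation:
Unpolarized light through the first polarizer → I₁ = ½ I₀, now polarized at 33°.
I₂ = I₁ cos²(63° − 33°) = 0.5 I₀ · cos²(30°) = 0.375 I₀.
After rotation:
Unpolarized light through the first polarizer → I₁ = ½ I₀, now polarized at 63°.
I₂ = I₁ cos²(63° − 63°) = 0.5 I₀ · cos²(0°) = 0.5 I₀.
Ratio = 0.5 / 0.375 = 1.333.

I_new/I_old ≈ 1.33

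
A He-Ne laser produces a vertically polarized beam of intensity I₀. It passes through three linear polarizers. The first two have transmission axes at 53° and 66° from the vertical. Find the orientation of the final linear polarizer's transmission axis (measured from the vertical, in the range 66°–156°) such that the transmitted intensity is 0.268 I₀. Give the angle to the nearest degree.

I₁ = I₀ cos²(53° − 0°) = I₀ cos²(53°) = 0.3622 I₀.
I₂ = I₁ cos²(66° − 53°) = 0.3622 I₀ · cos²(13°) = 0.3439 I₀.
Need I₃/I₀ = 0.268, so cos²(θ − 66°) = 0.268 / 0.3439 = 0.7794.
θ − 66° = arccos(√0.7794) = 28.0°, giving θ ≈ 66 + 28.0 = 94.0°.

θ ≈ 94°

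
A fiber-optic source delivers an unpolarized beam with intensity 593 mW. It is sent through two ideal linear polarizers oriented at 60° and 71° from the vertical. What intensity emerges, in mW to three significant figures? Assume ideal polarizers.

Unpolarized light through the first polarizer → I₁ = 593 mW/2 = 296.5 mW, polarized at 60°.
I₂ = I₁ · cos²(11°) = 296.5 · 0.9636 = 285.7 mW.

I ≈ 286 mW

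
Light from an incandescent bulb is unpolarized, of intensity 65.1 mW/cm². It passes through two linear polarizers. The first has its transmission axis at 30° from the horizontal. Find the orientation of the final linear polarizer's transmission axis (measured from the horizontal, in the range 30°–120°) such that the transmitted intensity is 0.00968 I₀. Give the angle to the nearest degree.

θ ≈ 112°

Unpolarized light through the first polarizer → I₁ = ½ I₀, now polarized at 30°.
Need I₂/I₀ = 0.00968, so cos²(θ − 30°) = 0.00968 / 0.5 = 0.01936.
θ − 30° = arccos(√0.01936) = 82.0°, giving θ ≈ 30 + 82.0 = 112.0°.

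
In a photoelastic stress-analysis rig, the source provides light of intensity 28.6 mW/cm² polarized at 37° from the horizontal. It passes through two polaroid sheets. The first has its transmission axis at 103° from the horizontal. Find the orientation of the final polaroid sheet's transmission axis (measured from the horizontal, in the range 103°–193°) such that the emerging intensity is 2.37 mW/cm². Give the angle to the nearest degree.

θ ≈ 148°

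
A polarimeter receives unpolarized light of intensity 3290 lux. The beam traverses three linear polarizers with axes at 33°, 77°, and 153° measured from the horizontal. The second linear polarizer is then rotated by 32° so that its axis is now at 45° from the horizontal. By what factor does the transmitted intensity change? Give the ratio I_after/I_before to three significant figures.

Before rotation:
Unpolarized light through the first polarizer → I₁ = ½ I₀, now polarized at 33°.
I₂ = I₁ cos²(77° − 33°) = 0.5 I₀ · cos²(44°) = 0.2587 I₀.
I₃ = I₂ cos²(153° − 77°) = 0.2587 I₀ · cos²(76°) = 0.01514 I₀.
After rotation:
Unpolarized light through the first polarizer → I₁ = ½ I₀, now polarized at 33°.
I₂ = I₁ cos²(45° − 33°) = 0.5 I₀ · cos²(12°) = 0.4784 I₀.
Angle between axes 2 and 3: 72°. I₃ = 0.4784 I₀ · cos²(72°) = 0.04568 I₀.
Ratio = 0.04568 / 0.01514 = 3.017.

I_new/I_old ≈ 3.02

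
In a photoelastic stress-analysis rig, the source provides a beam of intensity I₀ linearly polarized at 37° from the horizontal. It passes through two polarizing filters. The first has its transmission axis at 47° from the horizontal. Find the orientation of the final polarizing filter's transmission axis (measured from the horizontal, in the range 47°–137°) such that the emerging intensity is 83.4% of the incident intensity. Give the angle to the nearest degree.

θ ≈ 69°

By Malus's law, I₁ = I₀ cos²(47° − 37°) = I₀ cos²(10°) = 0.9698 I₀.
Need I₂/I₀ = 0.834, so cos²(θ − 47°) = 0.834 / 0.9698 = 0.8599.
θ − 47° = arccos(√0.8599) = 22.0°, giving θ ≈ 47 + 22.0 = 69.0°.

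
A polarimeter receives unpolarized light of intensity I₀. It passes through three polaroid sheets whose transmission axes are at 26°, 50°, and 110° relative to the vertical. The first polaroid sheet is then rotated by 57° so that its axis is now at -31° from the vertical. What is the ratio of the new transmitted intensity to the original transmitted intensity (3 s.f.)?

Before rotation:
Unpolarized light through the first polarizer → I₁ = ½ I₀, now polarized at 26°.
I₂ = I₁ cos²(50° − 26°) = 0.5 I₀ · cos²(24°) = 0.4173 I₀.
I₃ = I₂ cos²(110° − 50°) = 0.4173 I₀ · cos²(60°) = 0.1043 I₀.
After rotation:
Unpolarized light through the first polarizer → I₁ = ½ I₀, now polarized at -31°.
I₂ = I₁ cos²(50° + 31°) = 0.5 I₀ · cos²(81°) = 0.01224 I₀.
I₃ = I₂ cos²(110° − 50°) = 0.01224 I₀ · cos²(60°) = 0.003059 I₀.
Ratio = 0.003059 / 0.1043 = 0.02932.

I_new/I_old ≈ 0.0293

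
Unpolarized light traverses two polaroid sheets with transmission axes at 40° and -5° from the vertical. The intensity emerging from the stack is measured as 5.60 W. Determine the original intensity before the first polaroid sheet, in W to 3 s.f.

Unpolarized light through the first polarizer → I₁ = ½ I₀, now polarized at 40°.
I₂ = I₁ cos²(-5° − 40°) = 0.5 I₀ · cos²(45°) = 0.25 I₀.
So 5.60 W = 0.25 I₀, giving I₀ = 5.60/0.25 = 22.4 W.

I₀ ≈ 22.4 W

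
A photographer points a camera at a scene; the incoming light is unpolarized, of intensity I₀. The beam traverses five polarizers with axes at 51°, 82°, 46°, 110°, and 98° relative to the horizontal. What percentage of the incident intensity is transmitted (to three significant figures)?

Unpolarized light through the first polarizer → I₁ = ½ I₀, now polarized at 51°.
I₂ = I₁ cos²(82° − 51°) = 0.5 I₀ · cos²(31°) = 0.3674 I₀.
I₃ = I₂ cos²(46° − 82°) = 0.3674 I₀ · cos²(36°) = 0.2404 I₀.
I₄ = I₃ cos²(110° − 46°) = 0.2404 I₀ · cos²(64°) = 0.04621 I₀.
I₅ = I₄ cos²(98° − 110°) = 0.04621 I₀ · cos²(12°) = 0.04421 I₀.
That is 4.421% of the incident intensity.

≈ 4.42%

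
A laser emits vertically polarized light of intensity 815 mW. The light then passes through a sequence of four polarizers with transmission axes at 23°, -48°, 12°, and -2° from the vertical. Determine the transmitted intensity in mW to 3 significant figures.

I ≈ 17.2 mW

I₁ = 815 mW · cos²(23°) = 690.6 mW.
I₂ = I₁ · cos²(71°) = 690.6 · 0.106 = 73.2 mW.
I₃ = I₂ · cos²(60°) = 73.2 · 0.25 = 18.3 mW.
I₄ = I₃ · cos²(14°) = 18.3 · 0.9415 = 17.23 mW.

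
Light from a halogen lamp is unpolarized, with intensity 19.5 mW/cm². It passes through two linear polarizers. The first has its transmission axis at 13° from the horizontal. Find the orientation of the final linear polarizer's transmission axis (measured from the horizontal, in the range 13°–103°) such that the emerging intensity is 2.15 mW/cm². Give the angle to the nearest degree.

θ ≈ 75°

Unpolarized light through the first polarizer → I₁ = ½ I₀, now polarized at 13°.
Target fraction: 2.15 / 19.5 mW/cm² = 0.1103 of I₀.
Need I₂/I₀ = 0.1103, so cos²(θ − 13°) = 0.1103 / 0.5 = 0.2205.
θ − 13° = arccos(√0.2205) = 62.0°, giving θ ≈ 13 + 62.0 = 75.0°.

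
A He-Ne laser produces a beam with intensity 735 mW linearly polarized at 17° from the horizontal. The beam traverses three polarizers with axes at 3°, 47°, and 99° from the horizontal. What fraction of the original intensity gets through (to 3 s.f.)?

I₁ = 735 mW · cos²(14°) = 692 mW.
I₂ = I₁ · cos²(44°) = 692 · 0.5174 = 358.1 mW.
I₃ = I₂ · cos²(52°) = 358.1 · 0.379 = 135.7 mW.
Transmitted fraction = 0.1847.

I/I₀ ≈ 0.185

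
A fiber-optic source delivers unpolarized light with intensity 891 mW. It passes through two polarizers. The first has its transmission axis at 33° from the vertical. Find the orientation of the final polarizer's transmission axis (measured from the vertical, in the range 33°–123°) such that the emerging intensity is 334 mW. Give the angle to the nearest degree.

Unpolarized light through the first polarizer → I₁ = ½ I₀, now polarized at 33°.
Target fraction: 334 / 891 mW = 0.3749 of I₀.
Need I₂/I₀ = 0.3749, so cos²(θ − 33°) = 0.3749 / 0.5 = 0.7497.
θ − 33° = arccos(√0.7497) = 30.0°, giving θ ≈ 33 + 30.0 = 63.0°.

θ ≈ 63°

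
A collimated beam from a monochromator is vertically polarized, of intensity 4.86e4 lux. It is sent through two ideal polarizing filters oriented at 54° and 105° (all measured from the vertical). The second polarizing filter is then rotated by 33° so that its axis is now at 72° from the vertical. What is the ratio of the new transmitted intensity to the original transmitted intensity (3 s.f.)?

I_new/I_old ≈ 2.28

Before rotation:
I₁ = I₀ cos²(54° − 0°) = I₀ cos²(54°) = 0.3455 I₀.
I₂ = I₁ cos²(105° − 54°) = 0.3455 I₀ · cos²(51°) = 0.1368 I₀.
After rotation:
I₁ = I₀ cos²(54° − 0°) = I₀ cos²(54°) = 0.3455 I₀.
I₂ = I₁ cos²(72° − 54°) = 0.3455 I₀ · cos²(18°) = 0.3125 I₀.
Ratio = 0.3125 / 0.1368 = 2.284.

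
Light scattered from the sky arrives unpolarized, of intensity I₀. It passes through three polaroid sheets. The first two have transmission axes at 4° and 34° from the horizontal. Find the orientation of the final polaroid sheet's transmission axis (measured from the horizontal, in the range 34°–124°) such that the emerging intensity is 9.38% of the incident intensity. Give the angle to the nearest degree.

θ ≈ 94°

Unpolarized light through the first polarizer → I₁ = ½ I₀, now polarized at 4°.
I₂ = I₁ cos²(34° − 4°) = 0.5 I₀ · cos²(30°) = 0.375 I₀.
Need I₃/I₀ = 0.0938, so cos²(θ − 34°) = 0.0938 / 0.375 = 0.2501.
θ − 34° = arccos(√0.2501) = 60.0°, giving θ ≈ 34 + 60.0 = 94.0°.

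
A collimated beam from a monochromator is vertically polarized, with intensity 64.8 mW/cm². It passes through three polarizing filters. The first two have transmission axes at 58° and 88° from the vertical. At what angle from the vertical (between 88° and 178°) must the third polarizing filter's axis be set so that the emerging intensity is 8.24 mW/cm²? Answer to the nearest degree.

By Malus's law, I₁ = I₀ cos²(58° − 0°) = I₀ cos²(58°) = 0.2808 I₀.
I₂ = I₁ cos²(88° − 58°) = 0.2808 I₀ · cos²(30°) = 0.2106 I₀.
Target fraction: 8.24 / 64.8 mW/cm² = 0.1272 of I₀.
Need I₃/I₀ = 0.1272, so cos²(θ − 88°) = 0.1272 / 0.2106 = 0.6038.
θ − 88° = arccos(√0.6038) = 39.0°, giving θ ≈ 88 + 39.0 = 127.0°.

θ ≈ 127°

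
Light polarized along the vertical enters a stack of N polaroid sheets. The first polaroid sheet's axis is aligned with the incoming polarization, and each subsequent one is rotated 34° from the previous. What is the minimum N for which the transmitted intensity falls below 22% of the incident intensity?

N = 6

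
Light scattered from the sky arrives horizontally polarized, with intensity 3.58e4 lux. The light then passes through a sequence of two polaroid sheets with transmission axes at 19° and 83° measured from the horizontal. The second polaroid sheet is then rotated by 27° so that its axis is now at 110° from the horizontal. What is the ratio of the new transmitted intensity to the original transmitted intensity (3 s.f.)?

Before rotation:
By Malus's law, I₁ = I₀ cos²(19° − 0°) = I₀ cos²(19°) = 0.894 I₀.
I₂ = I₁ cos²(83° − 19°) = 0.894 I₀ · cos²(64°) = 0.1718 I₀.
After rotation:
I₁ = I₀ cos²(19° − 0°) = I₀ cos²(19°) = 0.894 I₀.
Angle between axes 1 and 2: 89°. I₂ = 0.894 I₀ · cos²(89°) = 0.0002723 I₀.
Ratio = 0.0002723 / 0.1718 = 0.001585.

I_new/I_old ≈ 0.00158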